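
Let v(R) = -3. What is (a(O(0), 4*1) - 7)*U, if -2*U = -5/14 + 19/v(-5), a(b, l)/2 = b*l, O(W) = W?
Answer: -281/12 ≈ -23.417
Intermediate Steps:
a(b, l) = 2*b*l (a(b, l) = 2*(b*l) = 2*b*l)
U = 281/84 (U = -(-5/14 + 19/(-3))/2 = -(-5*1/14 + 19*(-⅓))/2 = -(-5/14 - 19/3)/2 = -½*(-281/42) = 281/84 ≈ 3.3452)
(a(O(0), 4*1) - 7)*U = (2*0*(4*1) - 7)*(281/84) = (2*0*4 - 7)*(281/84) = (0 - 7)*(281/84) = -7*281/84 = -281/12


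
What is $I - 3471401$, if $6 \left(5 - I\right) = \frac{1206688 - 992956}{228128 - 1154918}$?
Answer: $- \frac{536209177203}{154465} \approx -3.4714 \cdot 10^{6}$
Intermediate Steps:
$I = \frac{778262}{154465}$ ($I = 5 - \frac{\left(1206688 - 992956\right) \frac{1}{228128 - 1154918}}{6} = 5 - \frac{213732 \frac{1}{-926790}}{6} = 5 - \frac{213732 \left(- \frac{1}{926790}\right)}{6} = 5 - - \frac{5937}{154465} = 5 + \frac{5937}{154465} = \frac{778262}{154465} \approx 5.0384$)
$I - 3471401 = \frac{778262}{154465} - 3471401 = - \frac{536209177203}{154465}$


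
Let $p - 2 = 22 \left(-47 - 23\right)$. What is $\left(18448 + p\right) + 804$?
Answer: $17714$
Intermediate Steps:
$p = -1538$ ($p = 2 + 22 \left(-47 - 23\right) = 2 + 22 \left(-70\right) = 2 - 1540 = -1538$)
$\left(18448 + p\right) + 804 = \left(18448 - 1538\right) + 804 = 16910 + 804 = 17714$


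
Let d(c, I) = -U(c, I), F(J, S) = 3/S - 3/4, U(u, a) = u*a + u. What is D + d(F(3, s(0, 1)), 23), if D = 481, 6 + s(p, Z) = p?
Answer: 511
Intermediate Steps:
s(p, Z) = -6 + p
U(u, a) = u + a*u (U(u, a) = a*u + u = u + a*u)
F(J, S) = -¾ + 3/S (F(J, S) = 3/S - 3*¼ = 3/S - ¾ = -¾ + 3/S)
d(c, I) = -c*(1 + I)
D + d(F(3, s(0, 1)), 23) = 481 - (-¾ + 3/(-6 + 0))*(1 + 23) = 481 - 1*(-¾ + 3/(-6))*24 = 481 - 1*(-¾ + 3*(-⅙))*24 = 481 - 1*(-¾ - ½)*24 = 481 - 1*(-5/4)*24 = 481 + 30 = 511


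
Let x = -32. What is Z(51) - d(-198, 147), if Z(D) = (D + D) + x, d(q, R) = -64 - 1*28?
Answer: 162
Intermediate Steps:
d(q, R) = -92 (d(q, R) = -64 - 28 = -92)
Z(D) = -32 + 2*D (Z(D) = (D + D) - 32 = 2*D - 32 = -32 + 2*D)
Z(51) - d(-198, 147) = (-32 + 2*51) - 1*(-92) = (-32 + 102) + 92 = 70 + 92 = 162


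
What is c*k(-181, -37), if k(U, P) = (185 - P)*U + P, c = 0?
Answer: 0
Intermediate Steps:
k(U, P) = P + U*(185 - P) (k(U, P) = U*(185 - P) + P = P + U*(185 - P))
c*k(-181, -37) = 0*(-37 + 185*(-181) - 1*(-37)*(-181)) = 0*(-37 - 33485 - 6697) = 0*(-40219) = 0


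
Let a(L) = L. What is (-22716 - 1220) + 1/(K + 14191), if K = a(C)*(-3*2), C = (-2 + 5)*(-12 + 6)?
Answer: -342260863/14299 ≈ -23936.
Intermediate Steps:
C = -18 (C = 3*(-6) = -18)
K = 108 (K = -(-54)*2 = -18*(-6) = 108)
(-22716 - 1220) + 1/(K + 14191) = (-22716 - 1220) + 1/(108 + 14191) = -23936 + 1/14299 = -342260863/14299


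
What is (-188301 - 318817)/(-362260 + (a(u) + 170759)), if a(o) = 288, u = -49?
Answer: 507118/191213 ≈ 2.6521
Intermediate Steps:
(-188301 - 318817)/(-362260 + (a(u) + 170759)) = (-188301 - 318817)/(-362260 + (288 + 170759)) = -507118/(-362260 + 171047) = -507118/(-191213) = -507118*(-1/191213) = 507118/191213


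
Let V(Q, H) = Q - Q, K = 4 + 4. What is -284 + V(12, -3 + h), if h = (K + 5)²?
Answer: -284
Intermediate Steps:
K = 8
h = 169 (h = (8 + 5)² = 13² = 169)
V(Q, H) = 0
-284 + V(12, -3 + h) = -284 + 0 = -284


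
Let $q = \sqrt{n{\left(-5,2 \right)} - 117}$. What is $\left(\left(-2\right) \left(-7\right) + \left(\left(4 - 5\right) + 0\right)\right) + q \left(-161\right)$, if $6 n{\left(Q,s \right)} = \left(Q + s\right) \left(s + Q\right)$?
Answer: $13 - \frac{161 i \sqrt{462}}{2} \approx 13.0 - 1730.3 i$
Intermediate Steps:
$n{\left(Q,s \right)} = \frac{\left(Q + s\right)^{2}}{6}$ ($n{\left(Q,s \right)} = \frac{\left(Q + s\right) \left(s + Q\right)}{6} = \frac{\left(Q + s\right) \left(Q + s\right)}{6} = \frac{\left(Q + s\right)^{2}}{6}$)
$q = \frac{i \sqrt{462}}{2}$ ($q = \sqrt{\frac{\left(-5 + 2\right)^{2}}{6} - 117} = \sqrt{\frac{\left(-3\right)^{2}}{6} - 117} = \sqrt{\frac{1}{6} \cdot 9 - 117} = \sqrt{\frac{3}{2} - 117} = \sqrt{- \frac{231}{2}} = \frac{i \sqrt{462}}{2} \approx 10.747 i$)
$\left(\left(-2\right) \left(-7\right) + \left(\left(4 - 5\right) + 0\right)\right) + q \left(-161\right) = \left(\left(-2\right) \left(-7\right) + \left(\left(4 - 5\right) + 0\right)\right) + \frac{i \sqrt{462}}{2} \left(-161\right) = \left(14 + \left(-1 + 0\right)\right) - \frac{161 i \sqrt{462}}{2} = \left(14 - 1\right) - \frac{161 i \sqrt{462}}{2} = 13 - \frac{161 i \sqrt{462}}{2}$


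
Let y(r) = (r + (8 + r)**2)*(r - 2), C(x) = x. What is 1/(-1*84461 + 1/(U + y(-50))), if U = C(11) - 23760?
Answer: -112877/9533704298 ≈ -1.1840e-5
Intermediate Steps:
U = -23749 (U = 11 - 23760 = -23749)
y(r) = (-2 + r)*(r + (8 + r)**2) (y(r) = (r + (8 + r)**2)*(-2 + r) = (-2 + r)*(r + (8 + r)**2))
1/(-1*84461 + 1/(U + y(-50))) = 1/(-1*84461 + 1/(-23749 + (-128 + (-50)**3 + 15*(-50)**2 + 30*(-50)))) = 1/(-84461 + 1/(-23749 + (-128 - 125000 + 15*2500 - 1500))) = 1/(-84461 + 1/(-23749 + (-128 - 125000 + 37500 - 1500))) = 1/(-84461 + 1/(-23749 - 89128)) = 1/(-84461 + 1/(-112877)) = 1/(-84461 - 1/112877) = 1/(-9533704298/112877) = -112877/9533704298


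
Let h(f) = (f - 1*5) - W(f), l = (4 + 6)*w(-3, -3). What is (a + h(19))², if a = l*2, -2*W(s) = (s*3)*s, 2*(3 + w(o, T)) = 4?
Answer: 1147041/4 ≈ 2.8676e+5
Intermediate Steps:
w(o, T) = -1 (w(o, T) = -3 + (½)*4 = -3 + 2 = -1)
l = -10 (l = (4 + 6)*(-1) = 10*(-1) = -10)
W(s) = -3*s²/2 (W(s) = -s*3*s/2 = -3*s*s/2 = -3*s²/2)
a = -20 (a = -10*2 = -20)
h(f) = -5 + f + 3*f²/2 (h(f) = (f - 1*5) - (-3)*f²/2 = (f - 5) + 3*f²/2 = (-5 + f) + 3*f²/2 = -5 + f + 3*f²/2)
(a + h(19))² = (-20 + (-5 + 19 + (3/2)*19²))² = (-20 + (-5 + 19 + (3/2)*361))² = (-20 + (-5 + 19 + 1083/2))² = (-20 + 1111/2)² = (1071/2)² = 1147041/4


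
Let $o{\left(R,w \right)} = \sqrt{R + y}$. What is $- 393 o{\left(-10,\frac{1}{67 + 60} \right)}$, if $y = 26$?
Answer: $-1572$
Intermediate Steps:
$o{\left(R,w \right)} = \sqrt{26 + R}$ ($o{\left(R,w \right)} = \sqrt{R + 26} = \sqrt{26 + R}$)
$- 393 o{\left(-10,\frac{1}{67 + 60} \right)} = - 393 \sqrt{26 - 10} = - 393 \sqrt{16} = \left(-393\right) 4 = -1572$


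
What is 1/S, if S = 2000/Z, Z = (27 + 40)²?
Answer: 4489/2000 ≈ 2.2445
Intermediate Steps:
Z = 4489 (Z = 67² = 4489)
S = 2000/4489 ≈ 0.44553
1/S = 1/(2000/4489) = 4489/2000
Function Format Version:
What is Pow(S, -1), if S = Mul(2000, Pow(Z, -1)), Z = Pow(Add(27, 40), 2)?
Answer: Rational(4489, 2000) ≈ 2.2445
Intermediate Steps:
Z = 4489 (Z = Pow(67, 2) = 4489)
S = Rational(2000, 4489) (S = Mul(2000, Pow(4489, -1)) = Mul(2000, Rational(1, 4489)) = Rational(2000, 4489) ≈ 0.44553)
Pow(S, -1) = Pow(Rational(2000, 4489), -1) = Rational(4489, 2000)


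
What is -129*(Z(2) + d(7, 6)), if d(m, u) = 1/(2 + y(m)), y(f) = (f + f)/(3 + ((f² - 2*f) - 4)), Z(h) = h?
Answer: -12771/41 ≈ -311.49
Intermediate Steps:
y(f) = 2*f/(-1 + f² - 2*f) (y(f) = (2*f)/(3 + (-4 + f² - 2*f)) = (2*f)/(-1 + f² - 2*f) = 2*f/(-1 + f² - 2*f))
d(m, u) = 1/(2 + 2*m/(-1 + m² - 2*m))
-129*(Z(2) + d(7, 6)) = -129*(2 + (-½ + (½)*7² - 1*7)/(-1 + 7² - 1*7)) = -129*(2 + (-½ + (½)*49 - 7)/(-1 + 49 - 7)) = -129*(2 + (-½ + 49/2 - 7)/41) = -129*(2 + (1/41)*17) = -129*(2 + 17/41) = -129*99/41 = -12771/41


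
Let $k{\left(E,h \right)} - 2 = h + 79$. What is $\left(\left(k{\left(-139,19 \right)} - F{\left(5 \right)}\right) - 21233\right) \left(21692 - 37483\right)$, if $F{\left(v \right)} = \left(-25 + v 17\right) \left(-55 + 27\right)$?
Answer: $307182323$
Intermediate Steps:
$k{\left(E,h \right)} = 81 + h$ ($k{\left(E,h \right)} = 2 + \left(h + 79\right) = 2 + \left(79 + h\right) = 81 + h$)
$F{\left(v \right)} = 700 - 476 v$ ($F{\left(v \right)} = \left(-25 + 17 v\right) \left(-28\right) = 700 - 476 v$)
$\left(\left(k{\left(-139,19 \right)} - F{\left(5 \right)}\right) - 21233\right) \left(21692 - 37483\right) = \left(\left(\left(81 + 19\right) - \left(700 - 2380\right)\right) - 21233\right) \left(21692 - 37483\right) = \left(\left(100 - \left(700 - 2380\right)\right) - 21233\right) \left(-15791\right) = \left(\left(100 - -1680\right) - 21233\right) \left(-15791\right) = \left(\left(100 + 1680\right) - 21233\right) \left(-15791\right) = \left(1780 - 21233\right) \left(-15791\right) = \left(-19453\right) \left(-15791\right) = 307182323$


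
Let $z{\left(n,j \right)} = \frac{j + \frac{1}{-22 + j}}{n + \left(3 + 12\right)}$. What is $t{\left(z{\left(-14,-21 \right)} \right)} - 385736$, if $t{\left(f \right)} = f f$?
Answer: $- \frac{712408648}{1849} \approx -3.8529 \cdot 10^{5}$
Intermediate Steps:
$z{\left(n,j \right)} = \frac{j + \frac{1}{-22 + j}}{15 + n}$ ($z{\left(n,j \right)} = \frac{j + \frac{1}{-22 + j}}{n + 15} = \frac{j + \frac{1}{-22 + j}}{15 + n}$)
$t{\left(f \right)} = f^{2}$
$t{\left(z{\left(-14,-21 \right)} \right)} - 385736 = \left(\frac{1 + \left(-21\right)^{2} - -462}{-330 - -308 + 15 \left(-21\right) - -294}\right)^{2} - 385736 = \left(\frac{1 + 441 + 462}{-330 + 308 - 315 + 294}\right)^{2} - 385736 = \left(\frac{1}{-43} \cdot 904\right)^{2} - 385736 = \left(\left(- \frac{1}{43}\right) 904\right)^{2} - 385736 = \left(- \frac{904}{43}\right)^{2} - 385736 = \frac{817216}{1849} - 385736 = - \frac{712408648}{1849}$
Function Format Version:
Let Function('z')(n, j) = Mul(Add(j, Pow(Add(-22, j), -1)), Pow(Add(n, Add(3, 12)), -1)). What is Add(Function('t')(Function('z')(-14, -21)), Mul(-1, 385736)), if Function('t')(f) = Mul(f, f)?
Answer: Rational(-712408648, 1849) ≈ -3.8529e+5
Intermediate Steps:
Function('z')(n, j) = Mul(Pow(Add(15, n), -1), Add(j, Pow(Add(-22, j), -1))) (Function('z')(n, j) = Mul(Add(j, Pow(Add(-22, j), -1)), Pow(Add(n, 15), -1)) = Mul(Add(j, Pow(Add(-22, j), -1)), Pow(Add(15, n), -1)) = Mul(Pow(Add(15, n), -1), Add(j, Pow(Add(-22, j), -1))))
Function('t')(f) = Pow(f, 2)
Add(Function('t')(Function('z')(-14, -21)), Mul(-1, 385736)) = Add(Pow(Mul(Pow(Add(-330, Mul(-22, -14), Mul(15, -21), Mul(-21, -14)), -1), Add(1, Pow(-21, 2), Mul(-22, -21))), 2), Mul(-1, 385736)) = Add(Pow(Mul(Pow(Add(-330, 308, -315, 294), -1), Add(1, 441, 462)), 2), -385736) = Add(Pow(Mul(Pow(-43, -1), 904), 2), -385736) = Add(Pow(Mul(Rational(-1, 43), 904), 2), -385736) = Add(Pow(Rational(-904, 43), 2), -385736) = Add(Rational(817216, 1849), -385736) = Rational(-712408648, 1849)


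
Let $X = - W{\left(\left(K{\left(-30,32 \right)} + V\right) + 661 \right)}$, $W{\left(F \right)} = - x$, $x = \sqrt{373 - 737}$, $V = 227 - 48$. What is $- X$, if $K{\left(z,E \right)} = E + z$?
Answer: $- 2 i \sqrt{91} \approx - 19.079 i$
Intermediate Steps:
$V = 179$
$x = 2 i \sqrt{91}$ ($x = \sqrt{-364} = 2 i \sqrt{91} \approx 19.079 i$)
$W{\left(F \right)} = - 2 i \sqrt{91}$
$X = 2 i \sqrt{91}$ ($X = - \left(-2\right) i \sqrt{91} = 2 i \sqrt{91} \approx 19.079 i$)
$- X = - 2 i \sqrt{91}$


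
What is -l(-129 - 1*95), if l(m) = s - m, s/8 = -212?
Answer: 1472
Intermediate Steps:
s = -1696 (s = 8*(-212) = -1696)
l(m) = -1696 - m
-l(-129 - 1*95) = -(-1696 - (-129 - 1*95)) = -(-1696 - (-129 - 95)) = -(-1696 - 1*(-224)) = -(-1696 + 224) = -1*(-1472) = 1472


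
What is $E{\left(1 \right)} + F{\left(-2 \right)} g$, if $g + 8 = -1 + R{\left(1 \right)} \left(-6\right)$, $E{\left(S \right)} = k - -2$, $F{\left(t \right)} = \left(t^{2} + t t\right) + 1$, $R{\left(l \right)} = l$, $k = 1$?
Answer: $-132$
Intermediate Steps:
$F{\left(t \right)} = 1 + 2 t^{2}$ ($F{\left(t \right)} = \left(t^{2} + t^{2}\right) + 1 = 2 t^{2} + 1 = 1 + 2 t^{2}$)
$E{\left(S \right)} = 3$ ($E{\left(S \right)} = 1 - -2 = 1 + 2 = 3$)
$g = -15$ ($g = -8 + \left(-1 + 1 \left(-6\right)\right) = -8 - 7 = -15$)
$E{\left(1 \right)} + F{\left(-2 \right)} g = 3 + \left(1 + 2 \left(-2\right)^{2}\right) \left(-15\right) = 3 + \left(1 + 2 \cdot 4\right) \left(-15\right) = 3 + \left(1 + 8\right) \left(-15\right) = 3 + 9 \left(-15\right) = 3 - 135 = -132$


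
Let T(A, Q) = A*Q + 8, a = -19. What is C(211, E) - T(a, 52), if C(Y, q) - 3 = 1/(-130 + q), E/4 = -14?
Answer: 182837/186 ≈ 982.99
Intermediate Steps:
E = -56 (E = 4*(-14) = -56)
C(Y, q) = 3 + 1/(-130 + q)
T(A, Q) = 8 + A*Q
C(211, E) - T(a, 52) = (-389 + 3*(-56))/(-130 - 56) - (8 - 19*52) = (-389 - 168)/(-186) - (8 - 988) = -1/186*(-557) - 1*(-980) = 557/186 + 980 = 182837/186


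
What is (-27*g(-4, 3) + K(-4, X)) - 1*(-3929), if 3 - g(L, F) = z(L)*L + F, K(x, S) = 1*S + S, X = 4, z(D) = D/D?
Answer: 3829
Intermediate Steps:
z(D) = 1
K(x, S) = 2*S (K(x, S) = S + S = 2*S)
g(L, F) = 3 - F - L (g(L, F) = 3 - (1*L + F) = 3 - (L + F) = 3 - (F + L) = 3 + (-F - L) = 3 - F - L)
(-27*g(-4, 3) + K(-4, X)) - 1*(-3929) = (-27*(3 - 1*3 - 1*(-4)) + 2*4) - 1*(-3929) = (-27*(3 - 3 + 4) + 8) + 3929 = (-27*4 + 8) + 3929 = (-108 + 8) + 3929 = -100 + 3929 = 3829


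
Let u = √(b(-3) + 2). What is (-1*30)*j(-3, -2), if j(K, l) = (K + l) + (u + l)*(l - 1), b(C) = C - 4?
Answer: -30 + 90*I*√5 ≈ -30.0 + 201.25*I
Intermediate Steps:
b(C) = -4 + C
u = I*√5 (u = √((-4 - 3) + 2) = √(-7 + 2) = √(-5) = I*√5 ≈ 2.2361*I)
j(K, l) = K + l + (-1 + l)*(l + I*√5) (j(K, l) = (K + l) + (I*√5 + l)*(l - 1) = (K + l) + (l + I*√5)*(-1 + l) = (K + l) + (-1 + l)*(l + I*√5) = K + l + (-1 + l)*(l + I*√5))
(-1*30)*j(-3, -2) = (-1*30)*(-3 + (-2)² - I*√5 + I*(-2)*√5) = -30*(-3 + 4 - I*√5 - 2*I*√5) = -30*(1 - 3*I*√5) = -30 + 90*I*√5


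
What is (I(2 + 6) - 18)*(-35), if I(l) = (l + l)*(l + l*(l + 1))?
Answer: -44170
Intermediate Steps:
I(l) = 2*l*(l + l*(1 + l)) (I(l) = (2*l)*(l + l*(1 + l)) = 2*l*(l + l*(1 + l)))
(I(2 + 6) - 18)*(-35) = (2*(2 + 6)**2*(2 + (2 + 6)) - 18)*(-35) = (2*8**2*(2 + 8) - 18)*(-35) = (2*64*10 - 18)*(-35) = (1280 - 18)*(-35) = 1262*(-35) = -44170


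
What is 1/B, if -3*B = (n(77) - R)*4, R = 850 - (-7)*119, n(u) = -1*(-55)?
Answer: 3/6512 ≈ 0.00046069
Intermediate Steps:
n(u) = 55
R = 1683 (R = 850 - 1*(-833) = 850 + 833 = 1683)
B = 6512/3 (B = -(55 - 1*1683)*4/3 = -(55 - 1683)*4/3 = -(-1628)*4/3 = -1/3*(-6512) = 6512/3 ≈ 2170.7)
1/B = 1/(6512/3) = 3/6512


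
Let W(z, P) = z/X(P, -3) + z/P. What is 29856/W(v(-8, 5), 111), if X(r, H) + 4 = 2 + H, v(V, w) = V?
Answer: 1035630/53 ≈ 19540.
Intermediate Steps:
X(r, H) = -2 + H (X(r, H) = -4 + (2 + H) = -2 + H)
W(z, P) = -z/5 + z/P (W(z, P) = z/(-2 - 3) + z/P = z/(-5) + z/P = z*(-⅕) + z/P = -z/5 + z/P)
29856/W(v(-8, 5), 111) = 29856/(-⅕*(-8) - 8/111) = 29856/(8/5 - 8*1/111) = 29856/(8/5 - 8/111) = 29856/(848/555) = 29856*(555/848) = 1035630/53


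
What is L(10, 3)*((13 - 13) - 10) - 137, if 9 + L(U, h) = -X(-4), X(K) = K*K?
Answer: 113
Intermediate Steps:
X(K) = K²
L(U, h) = -25 (L(U, h) = -9 - 1*(-4)² = -9 - 1*16 = -9 - 16 = -25)
L(10, 3)*((13 - 13) - 10) - 137 = -25*((13 - 13) - 10) - 137 = -25*(0 - 10) - 137 = -25*(-10) - 137 = 250 - 137 = 113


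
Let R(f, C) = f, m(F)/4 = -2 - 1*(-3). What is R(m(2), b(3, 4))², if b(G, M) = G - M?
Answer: 16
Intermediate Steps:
m(F) = 4 (m(F) = 4*(-2 - 1*(-3)) = 4*(-2 + 3) = 4*1 = 4)
R(m(2), b(3, 4))² = 4² = 16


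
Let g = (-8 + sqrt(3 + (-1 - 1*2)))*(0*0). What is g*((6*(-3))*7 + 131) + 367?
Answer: 367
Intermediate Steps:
g = 0 (g = (-8 + sqrt(3 + (-1 - 2)))*0 = (-8 + sqrt(3 - 3))*0 = (-8 + sqrt(0))*0 = (-8 + 0)*0 = -8*0 = 0)
g*((6*(-3))*7 + 131) + 367 = 0*((6*(-3))*7 + 131) + 367 = 0*(-18*7 + 131) + 367 = 0*(-126 + 131) + 367 = 0*5 + 367 = 0 + 367 = 367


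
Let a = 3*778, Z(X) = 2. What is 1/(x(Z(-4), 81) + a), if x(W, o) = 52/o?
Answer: 81/189106 ≈ 0.00042833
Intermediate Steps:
a = 2334
1/(x(Z(-4), 81) + a) = 1/(52/81 + 2334) = 1/(189106/81) = 81/189106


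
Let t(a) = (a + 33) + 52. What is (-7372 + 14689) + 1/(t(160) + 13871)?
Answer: 103286773/14116 ≈ 7317.0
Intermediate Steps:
t(a) = 85 + a (t(a) = (33 + a) + 52 = 85 + a)
(-7372 + 14689) + 1/(t(160) + 13871) = (-7372 + 14689) + 1/((85 + 160) + 13871) = 7317 + 1/(245 + 13871) = 7317 + 1/14116 = 103286773/14116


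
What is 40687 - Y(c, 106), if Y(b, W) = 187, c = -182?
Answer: 40500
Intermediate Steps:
40687 - Y(c, 106) = 40687 - 1*187 = 40687 - 187 = 40500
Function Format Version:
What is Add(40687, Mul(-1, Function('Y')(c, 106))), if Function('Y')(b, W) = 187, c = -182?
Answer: 40500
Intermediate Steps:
Add(40687, Mul(-1, Function('Y')(c, 106))) = Add(40687, Mul(-1, 187)) = Add(40687, -187) = 40500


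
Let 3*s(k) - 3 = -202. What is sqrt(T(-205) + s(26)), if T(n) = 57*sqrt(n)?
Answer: sqrt(-597 + 513*I*sqrt(205))/3 ≈ 19.397 + 21.037*I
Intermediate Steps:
s(k) = -199/3 (s(k) = 1 + (1/3)*(-202) = 1 - 202/3 = -199/3)
sqrt(T(-205) + s(26)) = sqrt(57*sqrt(-205) - 199/3) = sqrt(57*(I*sqrt(205)) - 199/3) = sqrt(57*I*sqrt(205) - 199/3) = sqrt(-199/3 + 57*I*sqrt(205))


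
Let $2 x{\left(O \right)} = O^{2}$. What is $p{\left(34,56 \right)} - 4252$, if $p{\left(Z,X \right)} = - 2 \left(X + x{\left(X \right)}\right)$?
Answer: $-7500$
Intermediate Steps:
$x{\left(O \right)} = \frac{O^{2}}{2}$
$p{\left(Z,X \right)} = - X^{2} - 2 X$ ($p{\left(Z,X \right)} = - 2 \left(X + \frac{X^{2}}{2}\right) = - X^{2} - 2 X$)
$p{\left(34,56 \right)} - 4252 = 56 \left(-2 - 56\right) - 4252 = 56 \left(-58\right) - 4252 = -3248 - 4252 = -7500$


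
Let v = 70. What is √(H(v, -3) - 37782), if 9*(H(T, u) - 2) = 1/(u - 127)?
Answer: I*√5746338130/390 ≈ 194.37*I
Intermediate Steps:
H(T, u) = 2 + 1/(9*(-127 + u)) (H(T, u) = 2 + 1/(9*(u - 127)) = 2 + 1/(9*(-127 + u)))
√(H(v, -3) - 37782) = √((-2285 + 18*(-3))/(9*(-127 - 3)) - 37782) = √((⅑)*(-2285 - 54)/(-130) - 37782) = √((⅑)*(-1/130)*(-2339) - 37782) = √(2339/1170 - 37782) = √(-44202601/1170) = I*√5746338130/390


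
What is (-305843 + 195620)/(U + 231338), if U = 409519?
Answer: -36741/213619 ≈ -0.17199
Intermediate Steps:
(-305843 + 195620)/(U + 231338) = (-305843 + 195620)/(409519 + 231338) = -110223/640857 = -110223*1/640857 = -36741/213619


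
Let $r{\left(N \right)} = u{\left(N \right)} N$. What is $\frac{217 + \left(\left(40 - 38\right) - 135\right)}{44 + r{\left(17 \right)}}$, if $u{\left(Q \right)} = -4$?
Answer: $- \frac{7}{2} \approx -3.5$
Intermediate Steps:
$r{\left(N \right)} = - 4 N$
$\frac{217 + \left(\left(40 - 38\right) - 135\right)}{44 + r{\left(17 \right)}} = \frac{217 + \left(\left(40 - 38\right) - 135\right)}{44 - 68} = \frac{217 + \left(2 - 135\right)}{-24} = \left(217 - 133\right) \left(- \frac{1}{24}\right) = 84 \left(- \frac{1}{24}\right) = - \frac{7}{2}$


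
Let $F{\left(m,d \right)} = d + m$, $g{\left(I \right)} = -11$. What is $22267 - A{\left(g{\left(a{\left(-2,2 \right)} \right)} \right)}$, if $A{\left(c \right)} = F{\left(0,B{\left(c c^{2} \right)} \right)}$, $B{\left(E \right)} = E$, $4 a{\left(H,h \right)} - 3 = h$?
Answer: $23598$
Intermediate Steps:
$a{\left(H,h \right)} = \frac{3}{4} + \frac{h}{4}$
$A{\left(c \right)} = c^{3}$ ($A{\left(c \right)} = c c^{2} + 0 = c^{3} + 0 = c^{3}$)
$22267 - A{\left(g{\left(a{\left(-2,2 \right)} \right)} \right)} = 22267 - \left(-11\right)^{3} = 22267 - -1331 = 22267 + 1331 = 23598$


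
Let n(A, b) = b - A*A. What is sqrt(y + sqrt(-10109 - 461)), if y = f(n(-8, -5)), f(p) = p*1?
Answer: sqrt(-69 + I*sqrt(10570)) ≈ 5.2354 + 9.8188*I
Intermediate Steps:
n(A, b) = b - A**2
f(p) = p
y = -69 (y = -5 - 1*(-8)**2 = -5 - 1*64 = -5 - 64 = -69)
sqrt(y + sqrt(-10109 - 461)) = sqrt(-69 + sqrt(-10109 - 461)) = sqrt(-69 + sqrt(-10570)) = sqrt(-69 + I*sqrt(10570))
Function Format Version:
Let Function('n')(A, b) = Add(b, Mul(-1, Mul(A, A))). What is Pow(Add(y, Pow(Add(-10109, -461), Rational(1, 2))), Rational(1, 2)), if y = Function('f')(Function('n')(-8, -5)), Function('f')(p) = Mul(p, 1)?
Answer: Pow(Add(-69, Mul(I, Pow(10570, Rational(1, 2)))), Rational(1, 2)) ≈ Add(5.2354, Mul(9.8188, I))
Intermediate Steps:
Function('n')(A, b) = Add(b, Mul(-1, Pow(A, 2)))
Function('f')(p) = p
y = -69 (y = Add(-5, Mul(-1, Pow(-8, 2))) = Add(-5, Mul(-1, 64)) = Add(-5, -64) = -69)
Pow(Add(y, Pow(Add(-10109, -461), Rational(1, 2))), Rational(1, 2)) = Pow(Add(-69, Pow(Add(-10109, -461), Rational(1, 2))), Rational(1, 2)) = Pow(Add(-69, Pow(-10570, Rational(1, 2))), Rational(1, 2)) = Pow(Add(-69, Mul(I, Pow(10570, Rational(1, 2)))), Rational(1, 2))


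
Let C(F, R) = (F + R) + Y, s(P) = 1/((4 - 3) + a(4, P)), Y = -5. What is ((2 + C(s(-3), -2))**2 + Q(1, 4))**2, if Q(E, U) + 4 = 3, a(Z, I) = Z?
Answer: 303601/625 ≈ 485.76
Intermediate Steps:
Q(E, U) = -1 (Q(E, U) = -4 + 3 = -1)
s(P) = 1/5 (s(P) = 1/((4 - 3) + 4) = 1/(1 + 4) = 1/5)
C(F, R) = -5 + F + R (C(F, R) = (F + R) - 5 = -5 + F + R)
((2 + C(s(-3), -2))**2 + Q(1, 4))**2 = ((2 + (-5 + 1/5 - 2))**2 - 1)**2 = ((2 - 34/5)**2 - 1)**2 = ((-24/5)**2 - 1)**2 = (576/25 - 1)**2 = (551/25)**2 = 303601/625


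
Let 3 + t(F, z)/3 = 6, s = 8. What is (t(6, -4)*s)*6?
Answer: 432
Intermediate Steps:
t(F, z) = 9 (t(F, z) = -9 + 3*6 = -9 + 18 = 9)
(t(6, -4)*s)*6 = (9*8)*6 = 72*6 = 432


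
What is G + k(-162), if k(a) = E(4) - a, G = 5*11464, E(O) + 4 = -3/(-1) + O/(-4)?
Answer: 57480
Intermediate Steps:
E(O) = -1 - O/4 (E(O) = -4 + (-3/(-1) + O/(-4)) = -4 + (-3*(-1) + O*(-1/4)) = -4 + (3 - O/4) = -1 - O/4)
G = 57320
k(a) = -2 - a (k(a) = (-1 - 1/4*4) - a = (-1 - 1) - a = -2 - a)
G + k(-162) = 57320 + (-2 - 1*(-162)) = 57320 + (-2 + 162) = 57320 + 160 = 57480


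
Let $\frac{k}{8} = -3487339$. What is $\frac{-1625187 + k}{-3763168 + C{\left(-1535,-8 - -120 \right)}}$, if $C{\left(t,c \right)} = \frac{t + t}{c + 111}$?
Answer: $\frac{6583829477}{839189534} \approx 7.8455$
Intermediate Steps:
$k = -27898712$ ($k = 8 \left(-3487339\right) = -27898712$)
$C{\left(t,c \right)} = \frac{2 t}{111 + c}$
$\frac{-1625187 + k}{-3763168 + C{\left(-1535,-8 - -120 \right)}} = \frac{-1625187 - 27898712}{-3763168 + 2 \left(-1535\right) \frac{1}{111 - -112}} = - \frac{29523899}{-3763168 + 2 \left(-1535\right) \frac{1}{111 + \left(-8 + 120\right)}} = - \frac{29523899}{-3763168 + 2 \left(-1535\right) \frac{1}{111 + 112}} = - \frac{29523899}{-3763168 + 2 \left(-1535\right) \frac{1}{223}} = - \frac{29523899}{-3763168 - \frac{3070}{223}} = - \frac{29523899}{- \frac{839189534}{223}} = \left(-29523899\right) \left(- \frac{223}{839189534}\right) = \frac{6583829477}{839189534}$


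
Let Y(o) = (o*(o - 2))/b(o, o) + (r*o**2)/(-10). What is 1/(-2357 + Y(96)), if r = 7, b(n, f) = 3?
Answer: -5/29001 ≈ -0.00017241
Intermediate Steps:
Y(o) = -7*o**2/10 + o*(-2 + o)/3 (Y(o) = (o*(o - 2))/3 + (7*o**2)/(-10) = (o*(-2 + o))*(1/3) + (7*o**2)*(-1/10) = o*(-2 + o)/3 - 7*o**2/10 = -7*o**2/10 + o*(-2 + o)/3)
1/(-2357 + Y(96)) = 1/(-2357 - 1/30*96*(20 + 11*96)) = 1/(-2357 - 1/30*96*(20 + 1056)) = 1/(-2357 - 1/30*96*1076) = 1/(-2357 - 17216/5) = 1/(-29001/5) = -5/29001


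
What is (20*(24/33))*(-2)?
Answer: -320/11 ≈ -29.091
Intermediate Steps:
(20*(24/33))*(-2) = (20*(24*(1/33)))*(-2) = (20*(8/11))*(-2) = (160/11)*(-2) = -320/11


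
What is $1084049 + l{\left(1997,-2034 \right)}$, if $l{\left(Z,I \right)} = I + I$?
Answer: $1079981$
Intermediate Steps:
$l{\left(Z,I \right)} = 2 I$
$1084049 + l{\left(1997,-2034 \right)} = 1084049 + 2 \left(-2034\right) = 1084049 - 4068 = 1079981$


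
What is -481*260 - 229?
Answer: -125289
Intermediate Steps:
-481*260 - 229 = -125060 - 229 = -125289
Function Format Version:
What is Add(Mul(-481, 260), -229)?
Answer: -125289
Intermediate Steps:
Add(Mul(-481, 260), -229) = Add(-125060, -229) = -125289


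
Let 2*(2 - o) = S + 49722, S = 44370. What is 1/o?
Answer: -1/47044 ≈ -2.1257e-5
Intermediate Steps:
o = -47044 (o = 2 - (44370 + 49722)/2 = 2 - ½*94092 = 2 - 47046 = -47044)
1/o = 1/(-47044) = -1/47044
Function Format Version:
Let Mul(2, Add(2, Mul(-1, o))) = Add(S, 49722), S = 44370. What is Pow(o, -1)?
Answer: Rational(-1, 47044) ≈ -2.1257e-5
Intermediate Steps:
o = -47044 (o = Add(2, Mul(Rational(-1, 2), Add(44370, 49722))) = Add(2, Mul(Rational(-1, 2), 94092)) = Add(2, -47046) = -47044)
Pow(o, -1) = Pow(-47044, -1) = Rational(-1, 47044)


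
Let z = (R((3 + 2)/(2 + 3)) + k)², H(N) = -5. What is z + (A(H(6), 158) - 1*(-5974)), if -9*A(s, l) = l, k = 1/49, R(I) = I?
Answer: 128735308/21609 ≈ 5957.5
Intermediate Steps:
k = 1/49 ≈ 0.020408
A(s, l) = -l/9
z = 2500/2401 (z = ((3 + 2)/(2 + 3) + 1/49)² = (5/5 + 1/49)² = (5*(⅕) + 1/49)² = (1 + 1/49)² = (50/49)² = 2500/2401 ≈ 1.0412)
z + (A(H(6), 158) - 1*(-5974)) = 2500/2401 + (-⅑*158 - 1*(-5974)) = 2500/2401 + (-158/9 + 5974) = 2500/2401 + 53608/9 = 128735308/21609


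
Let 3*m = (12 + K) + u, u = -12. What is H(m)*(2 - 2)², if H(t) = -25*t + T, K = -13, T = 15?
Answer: 0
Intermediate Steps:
m = -13/3 (m = ((12 - 13) - 12)/3 = (-1 - 12)/3 = (⅓)*(-13) = -13/3 ≈ -4.3333)
H(t) = 15 - 25*t (H(t) = -25*t + 15 = 15 - 25*t)
H(m)*(2 - 2)² = (15 - 25*(-13/3))*(2 - 2)² = (15 + 325/3)*0² = (370/3)*0 = 0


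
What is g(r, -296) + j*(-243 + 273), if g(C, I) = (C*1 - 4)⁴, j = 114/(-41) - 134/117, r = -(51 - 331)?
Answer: 9278649790304/1599 ≈ 5.8028e+9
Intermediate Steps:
r = 280 (r = -1*(-280) = 280)
j = -18832/4797 (j = 114*(-1/41) - 134*1/117 = -114/41 - 134/117 = -18832/4797 ≈ -3.9258)
g(C, I) = (-4 + C)⁴ (g(C, I) = (C - 4)⁴ = (-4 + C)⁴)
g(r, -296) + j*(-243 + 273) = (-4 + 280)⁴ - 18832*(-243 + 273)/4797 = 276⁴ - 18832/4797*30 = 5802782976 - 188320/1599 = 9278649790304/1599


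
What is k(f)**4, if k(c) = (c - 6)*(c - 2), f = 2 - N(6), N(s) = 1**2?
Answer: 625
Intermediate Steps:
N(s) = 1
f = 1 (f = 2 - 1*1 = 2 - 1 = 1)
k(c) = (-6 + c)*(-2 + c)
k(f)**4 = (12 + 1**2 - 8*1)**4 = (12 + 1 - 8)**4 = 5**4 = 625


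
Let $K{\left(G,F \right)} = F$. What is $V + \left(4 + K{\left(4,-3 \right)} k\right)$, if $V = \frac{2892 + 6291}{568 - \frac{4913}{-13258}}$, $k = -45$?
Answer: $\frac{389725579}{2511819} \approx 155.16$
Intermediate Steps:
$V = \frac{40582738}{2511819}$ ($V = \frac{9183}{568 - - \frac{4913}{13258}} = \frac{9183}{568 + \frac{4913}{13258}} = \frac{9183}{\frac{7535457}{13258}} = 9183 \cdot \frac{13258}{7535457} = \frac{40582738}{2511819} \approx 16.157$)
$V + \left(4 + K{\left(4,-3 \right)} k\right) = \frac{40582738}{2511819} + \left(4 - -135\right) = \frac{40582738}{2511819} + \left(4 + 135\right) = \frac{40582738}{2511819} + 139 = \frac{389725579}{2511819}$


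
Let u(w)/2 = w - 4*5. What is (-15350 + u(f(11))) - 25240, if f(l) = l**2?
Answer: -40388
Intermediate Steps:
u(w) = -40 + 2*w (u(w) = 2*(w - 4*5) = 2*(w - 20) = 2*(-20 + w) = -40 + 2*w)
(-15350 + u(f(11))) - 25240 = (-15350 + (-40 + 2*11**2)) - 25240 = (-15350 + (-40 + 2*121)) - 25240 = (-15350 + (-40 + 242)) - 25240 = (-15350 + 202) - 25240 = -15148 - 25240 = -40388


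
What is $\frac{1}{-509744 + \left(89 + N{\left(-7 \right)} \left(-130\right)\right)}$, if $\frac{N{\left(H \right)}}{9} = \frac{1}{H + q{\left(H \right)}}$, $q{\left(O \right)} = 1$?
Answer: $- \frac{1}{509460} \approx -1.9629 \cdot 10^{-6}$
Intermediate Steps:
$N{\left(H \right)} = \frac{9}{1 + H}$ ($N{\left(H \right)} = \frac{9}{H + 1} = \frac{9}{1 + H}$)
$\frac{1}{-509744 + \left(89 + N{\left(-7 \right)} \left(-130\right)\right)} = \frac{1}{-509744 + \left(89 + \frac{9}{1 - 7} \left(-130\right)\right)} = \frac{1}{-509744 + \left(89 + \frac{9}{-6} \left(-130\right)\right)} = \frac{1}{-509744 + \left(89 + 9 \left(- \frac{1}{6}\right) \left(-130\right)\right)} = \frac{1}{-509744 + \left(89 - -195\right)} = \frac{1}{-509744 + \left(89 + 195\right)} = \frac{1}{-509744 + 284} = \frac{1}{-509460} = - \frac{1}{509460}$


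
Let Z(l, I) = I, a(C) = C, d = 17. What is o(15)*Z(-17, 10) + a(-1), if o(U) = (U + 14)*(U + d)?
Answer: 9279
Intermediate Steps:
o(U) = (14 + U)*(17 + U) (o(U) = (U + 14)*(U + 17) = (14 + U)*(17 + U))
o(15)*Z(-17, 10) + a(-1) = (238 + 15² + 31*15)*10 - 1 = (238 + 225 + 465)*10 - 1 = 928*10 - 1 = 9280 - 1 = 9279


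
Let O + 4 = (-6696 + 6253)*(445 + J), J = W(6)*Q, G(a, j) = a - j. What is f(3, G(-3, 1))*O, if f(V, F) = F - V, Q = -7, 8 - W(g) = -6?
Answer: 1076075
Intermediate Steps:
W(g) = 14 (W(g) = 8 - 1*(-6) = 8 + 6 = 14)
J = -98 (J = 14*(-7) = -98)
O = -153725 (O = -4 + (-6696 + 6253)*(445 - 98) = -4 - 443*347 = -4 - 153721 = -153725)
f(3, G(-3, 1))*O = ((-3 - 1*1) - 1*3)*(-153725) = ((-3 - 1) - 3)*(-153725) = (-4 - 3)*(-153725) = -7*(-153725) = 1076075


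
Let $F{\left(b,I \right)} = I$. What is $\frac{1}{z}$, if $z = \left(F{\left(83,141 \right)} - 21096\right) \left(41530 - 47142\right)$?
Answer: $\frac{1}{117599460} \approx 8.5034 \cdot 10^{-9}$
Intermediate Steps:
$z = 117599460$ ($z = \left(141 - 21096\right) \left(41530 - 47142\right) = \left(-20955\right) \left(-5612\right) = 117599460$)
$\frac{1}{z} = \frac{1}{117599460}$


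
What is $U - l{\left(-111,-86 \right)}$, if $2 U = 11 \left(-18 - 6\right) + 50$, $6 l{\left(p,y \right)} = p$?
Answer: $- \frac{177}{2} \approx -88.5$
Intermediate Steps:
$l{\left(p,y \right)} = \frac{p}{6}$
$U = -107$ ($U = \frac{11 \left(-18 - 6\right) + 50}{2} = \frac{11 \left(-24\right) + 50}{2} = \frac{-264 + 50}{2} = \frac{1}{2} \left(-214\right) = -107$)
$U - l{\left(-111,-86 \right)} = -107 - \frac{1}{6} \left(-111\right) = -107 - - \frac{37}{2} = -107 + \frac{37}{2} = - \frac{177}{2}$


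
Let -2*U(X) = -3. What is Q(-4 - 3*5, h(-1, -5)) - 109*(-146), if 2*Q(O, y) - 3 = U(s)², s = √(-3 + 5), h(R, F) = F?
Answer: 127333/8 ≈ 15917.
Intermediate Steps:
s = √2 ≈ 1.4142
U(X) = 3/2 (U(X) = -½*(-3) = 3/2)
Q(O, y) = 21/8 (Q(O, y) = 3/2 + (3/2)²/2 = 3/2 + (½)*(9/4) = 3/2 + 9/8 = 21/8)
Q(-4 - 3*5, h(-1, -5)) - 109*(-146) = 21/8 - 109*(-146) = 21/8 + 15914 = 127333/8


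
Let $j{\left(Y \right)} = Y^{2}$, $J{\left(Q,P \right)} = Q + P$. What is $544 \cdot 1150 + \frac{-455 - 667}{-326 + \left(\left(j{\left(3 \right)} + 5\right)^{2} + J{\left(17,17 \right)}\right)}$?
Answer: $\frac{10009787}{16} \approx 6.2561 \cdot 10^{5}$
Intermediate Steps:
$J{\left(Q,P \right)} = P + Q$
$544 \cdot 1150 + \frac{-455 - 667}{-326 + \left(\left(j{\left(3 \right)} + 5\right)^{2} + J{\left(17,17 \right)}\right)} = 544 \cdot 1150 + \frac{-455 - 667}{-326 + \left(\left(3^{2} + 5\right)^{2} + \left(17 + 17\right)\right)} = 625600 - \frac{1122}{-326 + \left(\left(9 + 5\right)^{2} + 34\right)} = 625600 - \frac{1122}{-326 + \left(14^{2} + 34\right)} = 625600 - \frac{1122}{-326 + \left(196 + 34\right)} = 625600 - \frac{1122}{-326 + 230} = 625600 - \frac{1122}{-96} = 625600 - - \frac{187}{16} = 625600 + \frac{187}{16} = \frac{10009787}{16}$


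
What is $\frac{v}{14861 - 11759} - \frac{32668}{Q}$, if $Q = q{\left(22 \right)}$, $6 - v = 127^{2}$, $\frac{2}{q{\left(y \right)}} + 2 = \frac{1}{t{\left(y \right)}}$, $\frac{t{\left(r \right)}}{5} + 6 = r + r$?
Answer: $\frac{9600067201}{294690} \approx 32577.0$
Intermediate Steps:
$t{\left(r \right)} = -30 + 10 r$ ($t{\left(r \right)} = -30 + 5 \left(r + r\right) = -30 + 5 \cdot 2 r = -30 + 10 r$)
$q{\left(y \right)} = \frac{2}{-2 + \frac{1}{-30 + 10 y}}$
$v = -16123$ ($v = 6 - 127^{2} = 6 - 16129 = -16123$)
$Q = - \frac{380}{379}$ ($Q = \frac{20 \left(3 - 22\right)}{-61 + 20 \cdot 22} = \frac{20 \left(3 - 22\right)}{-61 + 440} = 20 \cdot \frac{1}{379} \left(-19\right) = - \frac{380}{379} \approx -1.0026$)
$\frac{v}{14861 - 11759} - \frac{32668}{Q} = - \frac{16123}{14861 - 11759} - \frac{32668}{- \frac{380}{379}} = - \frac{16123}{14861 - 11759} - - \frac{3095293}{95} = - \frac{16123}{3102} + \frac{3095293}{95} = \frac{9600067201}{294690}$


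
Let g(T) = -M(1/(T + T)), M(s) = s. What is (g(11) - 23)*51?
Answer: -25857/22 ≈ -1175.3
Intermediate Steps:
g(T) = -1/(2*T) (g(T) = -1/(T + T) = -1/(2*T))
(g(11) - 23)*51 = (-1/2/11 - 23)*51 = (-1/2*1/11 - 23)*51 = (-1/22 - 23)*51 = -507/22*51 = -25857/22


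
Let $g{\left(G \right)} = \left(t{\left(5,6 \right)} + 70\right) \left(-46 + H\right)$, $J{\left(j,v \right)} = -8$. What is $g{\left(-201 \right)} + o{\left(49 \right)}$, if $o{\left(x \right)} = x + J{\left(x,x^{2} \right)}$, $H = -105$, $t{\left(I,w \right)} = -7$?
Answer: $-9472$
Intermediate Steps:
$o{\left(x \right)} = -8 + x$ ($o{\left(x \right)} = x - 8 = -8 + x$)
$g{\left(G \right)} = -9513$ ($g{\left(G \right)} = \left(-7 + 70\right) \left(-46 - 105\right) = 63 \left(-151\right) = -9513$)
$g{\left(-201 \right)} + o{\left(49 \right)} = -9513 + \left(-8 + 49\right) = -9513 + 41 = -9472$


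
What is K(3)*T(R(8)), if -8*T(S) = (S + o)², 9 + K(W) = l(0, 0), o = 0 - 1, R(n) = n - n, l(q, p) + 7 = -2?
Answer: 9/4 ≈ 2.2500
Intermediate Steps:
l(q, p) = -9 (l(q, p) = -7 - 2 = -9)
R(n) = 0
o = -1
K(W) = -18 (K(W) = -9 - 9 = -18)
T(S) = -(-1 + S)²/8 (T(S) = -(S - 1)²/8 = -(-1 + S)²/8)
K(3)*T(R(8)) = -(-9)*(-1 + 0)²/4 = -(-9)*(-1)²/4 = -(-9)/4 = -18*(-⅛) = 9/4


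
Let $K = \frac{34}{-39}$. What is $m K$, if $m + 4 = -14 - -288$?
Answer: $- \frac{3060}{13} \approx -235.38$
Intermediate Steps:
$K = - \frac{34}{39}$ ($K = 34 \left(- \frac{1}{39}\right) = - \frac{34}{39} \approx -0.87179$)
$m = 270$ ($m = -4 - -274 = -4 + \left(-14 + 288\right) = -4 + 274 = 270$)
$m K = 270 \left(- \frac{34}{39}\right) = - \frac{3060}{13}$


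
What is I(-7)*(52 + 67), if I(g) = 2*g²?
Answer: 11662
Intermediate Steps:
I(-7)*(52 + 67) = (2*(-7)²)*(52 + 67) = (2*49)*119 = 98*119 = 11662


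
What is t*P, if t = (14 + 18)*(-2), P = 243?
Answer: -15552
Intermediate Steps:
t = -64 (t = 32*(-2) = -64)
t*P = -64*243 = -15552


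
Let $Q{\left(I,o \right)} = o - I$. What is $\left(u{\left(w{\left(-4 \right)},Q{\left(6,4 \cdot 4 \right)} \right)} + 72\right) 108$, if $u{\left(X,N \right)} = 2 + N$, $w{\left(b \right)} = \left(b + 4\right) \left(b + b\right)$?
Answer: $9072$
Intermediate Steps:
$w{\left(b \right)} = 2 b \left(4 + b\right)$ ($w{\left(b \right)} = \left(4 + b\right) 2 b = 2 b \left(4 + b\right)$)
$\left(u{\left(w{\left(-4 \right)},Q{\left(6,4 \cdot 4 \right)} \right)} + 72\right) 108 = \left(\left(2 + \left(4 \cdot 4 - 6\right)\right) + 72\right) 108 = \left(\left(2 + \left(16 - 6\right)\right) + 72\right) 108 = \left(\left(2 + 10\right) + 72\right) 108 = \left(12 + 72\right) 108 = 84 \cdot 108 = 9072$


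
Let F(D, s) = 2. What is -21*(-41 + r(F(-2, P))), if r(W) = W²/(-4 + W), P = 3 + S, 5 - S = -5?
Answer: 903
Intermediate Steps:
S = 10 (S = 5 - 1*(-5) = 5 + 5 = 10)
P = 13 (P = 3 + 10 = 13)
r(W) = W²/(-4 + W)
-21*(-41 + r(F(-2, P))) = -21*(-41 + 2²/(-4 + 2)) = -21*(-41 + 4/(-2)) = -21*(-41 + 4*(-½)) = -21*(-41 - 2) = -21*(-43) = 903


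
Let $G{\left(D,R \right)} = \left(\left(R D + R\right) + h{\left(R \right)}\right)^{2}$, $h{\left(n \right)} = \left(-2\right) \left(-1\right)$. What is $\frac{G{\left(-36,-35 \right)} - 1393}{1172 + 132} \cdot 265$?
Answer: $\frac{49824505}{163} \approx 3.0567 \cdot 10^{5}$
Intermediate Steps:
$h{\left(n \right)} = 2$
$G{\left(D,R \right)} = \left(2 + R + D R\right)^{2}$ ($G{\left(D,R \right)} = \left(\left(R D + R\right) + 2\right)^{2} = \left(\left(D R + R\right) + 2\right)^{2} = \left(\left(R + D R\right) + 2\right)^{2} = \left(2 + R + D R\right)^{2}$)
$\frac{G{\left(-36,-35 \right)} - 1393}{1172 + 132} \cdot 265 = \frac{\left(2 - 35 - -1260\right)^{2} - 1393}{1172 + 132} \cdot 265 = \frac{\left(2 - 35 + 1260\right)^{2} - 1393}{1304} \cdot 265 = \left(1227^{2} - 1393\right) \frac{1}{1304} \cdot 265 = \left(1505529 - 1393\right) \frac{1}{1304} \cdot 265 = 1504136 \cdot \frac{1}{1304} \cdot 265 = \frac{188017}{163} \cdot 265 = \frac{49824505}{163}$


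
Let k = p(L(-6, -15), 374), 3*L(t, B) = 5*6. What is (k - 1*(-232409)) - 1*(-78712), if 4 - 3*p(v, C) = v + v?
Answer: 933347/3 ≈ 3.1112e+5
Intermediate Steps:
L(t, B) = 10 (L(t, B) = (5*6)/3 = (⅓)*30 = 10)
p(v, C) = 4/3 - 2*v/3 (p(v, C) = 4/3 - (v + v)/3 = 4/3 - 2*v/3)
k = -16/3 (k = 4/3 - ⅔*10 = 4/3 - 20/3 = -16/3 ≈ -5.3333)
(k - 1*(-232409)) - 1*(-78712) = (-16/3 - 1*(-232409)) - 1*(-78712) = (-16/3 + 232409) + 78712 = 697211/3 + 78712 = 933347/3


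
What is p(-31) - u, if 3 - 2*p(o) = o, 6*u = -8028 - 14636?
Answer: 11383/3 ≈ 3794.3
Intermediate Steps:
u = -11332/3 (u = (-8028 - 14636)/6 = (⅙)*(-22664) = -11332/3 ≈ -3777.3)
p(o) = 3/2 - o/2
p(-31) - u = (3/2 - ½*(-31)) - 1*(-11332/3) = (3/2 + 31/2) + 11332/3 = 17 + 11332/3 = 11383/3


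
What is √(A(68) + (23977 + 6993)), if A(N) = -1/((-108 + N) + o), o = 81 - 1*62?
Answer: √13657791/21 ≈ 175.98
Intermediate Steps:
o = 19 (o = 81 - 62 = 19)
A(N) = -1/(-89 + N) (A(N) = -1/((-108 + N) + 19) = -1/(-89 + N))
√(A(68) + (23977 + 6993)) = √(-1/(-89 + 68) + (23977 + 6993)) = √(-1/(-21) + 30970) = √(-1*(-1/21) + 30970) = √(1/21 + 30970) = √(650371/21) = √13657791/21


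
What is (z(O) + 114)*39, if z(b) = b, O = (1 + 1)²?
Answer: 4602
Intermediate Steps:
O = 4 (O = 2² = 4)
(z(O) + 114)*39 = (4 + 114)*39 = 118*39 = 4602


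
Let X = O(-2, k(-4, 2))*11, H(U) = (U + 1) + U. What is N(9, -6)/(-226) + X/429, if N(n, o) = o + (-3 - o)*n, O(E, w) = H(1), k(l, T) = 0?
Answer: -47/2938 ≈ -0.015997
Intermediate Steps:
H(U) = 1 + 2*U (H(U) = (1 + U) + U = 1 + 2*U)
O(E, w) = 3 (O(E, w) = 1 + 2*1 = 1 + 2 = 3)
X = 33 (X = 3*11 = 33)
N(n, o) = o + n*(-3 - o)
N(9, -6)/(-226) + X/429 = (-6 - 3*9 - 1*9*(-6))/(-226) + 33/429 = (-6 - 27 + 54)*(-1/226) + 33*(1/429) = 21*(-1/226) + 1/13 = -21/226 + 1/13 = -47/2938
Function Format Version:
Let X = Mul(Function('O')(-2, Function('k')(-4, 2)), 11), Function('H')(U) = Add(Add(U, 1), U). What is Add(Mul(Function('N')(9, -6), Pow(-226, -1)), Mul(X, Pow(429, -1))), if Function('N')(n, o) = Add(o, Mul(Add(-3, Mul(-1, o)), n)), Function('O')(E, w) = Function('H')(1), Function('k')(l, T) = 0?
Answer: Rational(-47, 2938) ≈ -0.015997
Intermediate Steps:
Function('H')(U) = Add(1, Mul(2, U)) (Function('H')(U) = Add(Add(1, U), U) = Add(1, Mul(2, U)))
Function('O')(E, w) = 3 (Function('O')(E, w) = Add(1, Mul(2, 1)) = Add(1, 2) = 3)
X = 33 (X = Mul(3, 11) = 33)
Function('N')(n, o) = Add(o, Mul(n, Add(-3, Mul(-1, o))))
Add(Mul(Function('N')(9, -6), Pow(-226, -1)), Mul(X, Pow(429, -1))) = Add(Mul(Add(-6, Mul(-3, 9), Mul(-1, 9, -6)), Pow(-226, -1)), Mul(33, Pow(429, -1))) = Add(Mul(Add(-6, -27, 54), Rational(-1, 226)), Mul(33, Rational(1, 429))) = Add(Mul(21, Rational(-1, 226)), Rational(1, 13)) = Add(Rational(-21, 226), Rational(1, 13)) = Rational(-47, 2938)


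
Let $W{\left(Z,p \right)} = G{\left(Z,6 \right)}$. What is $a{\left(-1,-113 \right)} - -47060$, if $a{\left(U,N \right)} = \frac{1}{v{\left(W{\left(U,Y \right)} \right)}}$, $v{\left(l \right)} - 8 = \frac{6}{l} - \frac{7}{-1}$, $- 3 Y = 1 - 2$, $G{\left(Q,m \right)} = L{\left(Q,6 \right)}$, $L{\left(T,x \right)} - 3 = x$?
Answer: $\frac{2211823}{47} \approx 47060.0$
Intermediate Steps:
$L{\left(T,x \right)} = 3 + x$
$G{\left(Q,m \right)} = 9$ ($G{\left(Q,m \right)} = 3 + 6 = 9$)
$Y = \frac{1}{3}$ ($Y = - \frac{1 - 2}{3} = \left(- \frac{1}{3}\right) \left(-1\right) = \frac{1}{3} \approx 0.33333$)
$W{\left(Z,p \right)} = 9$
$v{\left(l \right)} = 15 + \frac{6}{l}$ ($v{\left(l \right)} = 8 + \left(\frac{6}{l} - \frac{7}{-1}\right) = 8 + \left(\frac{6}{l} - -7\right) = 8 + \left(\frac{6}{l} + 7\right) = 8 + \left(7 + \frac{6}{l}\right) = 15 + \frac{6}{l}$)
$a{\left(U,N \right)} = \frac{3}{47}$ ($a{\left(U,N \right)} = \frac{1}{15 + \frac{6}{9}} = \frac{1}{15 + 6 \cdot \frac{1}{9}} = \frac{1}{15 + \frac{2}{3}} = \frac{1}{\frac{47}{3}} = \frac{3}{47}$)
$a{\left(-1,-113 \right)} - -47060 = \frac{3}{47} - -47060 = \frac{3}{47} + 47060 = \frac{2211823}{47}$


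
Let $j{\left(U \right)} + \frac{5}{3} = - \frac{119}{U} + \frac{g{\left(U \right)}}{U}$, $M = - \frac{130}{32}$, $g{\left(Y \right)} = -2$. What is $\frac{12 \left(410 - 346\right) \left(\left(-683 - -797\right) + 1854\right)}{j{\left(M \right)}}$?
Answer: $\frac{294727680}{5483} \approx 53753.0$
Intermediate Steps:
$M = - \frac{65}{16}$ ($M = \left(-130\right) \frac{1}{32} = - \frac{65}{16} \approx -4.0625$)
$j{\left(U \right)} = - \frac{5}{3} - \frac{121}{U}$
$\frac{12 \left(410 - 346\right) \left(\left(-683 - -797\right) + 1854\right)}{j{\left(M \right)}} = \frac{12 \left(410 - 346\right) \left(\left(-683 - -797\right) + 1854\right)}{- \frac{5}{3} - \frac{121}{- \frac{65}{16}}} = \frac{12 \cdot 64 \left(\left(-683 + 797\right) + 1854\right)}{- \frac{5}{3} - - \frac{1936}{65}} = \frac{12 \cdot 64 \left(114 + 1854\right)}{- \frac{5}{3} + \frac{1936}{65}} = \frac{12 \cdot 64 \cdot 1968}{\frac{5483}{195}} = 12 \cdot 125952 \cdot \frac{195}{5483} = 1511424 \cdot \frac{195}{5483} = \frac{294727680}{5483}$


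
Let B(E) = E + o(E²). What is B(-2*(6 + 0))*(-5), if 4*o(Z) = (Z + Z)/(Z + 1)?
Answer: 1668/29 ≈ 57.517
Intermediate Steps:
o(Z) = Z/(2*(1 + Z)) (o(Z) = ((Z + Z)/(Z + 1))/4 = ((2*Z)/(1 + Z))/4 = (2*Z/(1 + Z))/4 = Z/(2*(1 + Z)))
B(E) = E + E²/(2*(1 + E²))
B(-2*(6 + 0))*(-5) = ((-2*(6 + 0))*(2 - 2*(6 + 0) + 2*(-2*(6 + 0))²)/(2*(1 + (-2*(6 + 0))²)))*(-5) = ((-2*6)*(2 - 2*6 + 2*(-2*6)²)/(2*(1 + (-2*6)²)))*(-5) = ((½)*(-12)*(2 - 12 + 2*(-12)²)/(1 + (-12)²))*(-5) = ((½)*(-12)*(2 - 12 + 2*144)/(1 + 144))*(-5) = ((½)*(-12)*(2 - 12 + 288)/145)*(-5) = ((½)*(-12)*(1/145)*278)*(-5) = -1668/145*(-5) = 1668/29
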